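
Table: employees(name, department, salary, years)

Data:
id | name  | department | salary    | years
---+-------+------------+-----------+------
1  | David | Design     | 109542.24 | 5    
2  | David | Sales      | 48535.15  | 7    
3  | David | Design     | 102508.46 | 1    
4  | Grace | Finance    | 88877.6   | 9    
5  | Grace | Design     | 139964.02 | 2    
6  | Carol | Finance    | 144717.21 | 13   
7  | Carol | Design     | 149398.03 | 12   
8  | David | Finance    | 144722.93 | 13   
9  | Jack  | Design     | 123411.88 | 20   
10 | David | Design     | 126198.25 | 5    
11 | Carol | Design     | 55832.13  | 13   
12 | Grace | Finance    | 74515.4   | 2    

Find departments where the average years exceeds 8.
SELECT department, AVG(years)
FROM employees
GROUP BY department
HAVING AVG(years) > 8

Result:
  Design: avg=8.29
  Finance: avg=9.25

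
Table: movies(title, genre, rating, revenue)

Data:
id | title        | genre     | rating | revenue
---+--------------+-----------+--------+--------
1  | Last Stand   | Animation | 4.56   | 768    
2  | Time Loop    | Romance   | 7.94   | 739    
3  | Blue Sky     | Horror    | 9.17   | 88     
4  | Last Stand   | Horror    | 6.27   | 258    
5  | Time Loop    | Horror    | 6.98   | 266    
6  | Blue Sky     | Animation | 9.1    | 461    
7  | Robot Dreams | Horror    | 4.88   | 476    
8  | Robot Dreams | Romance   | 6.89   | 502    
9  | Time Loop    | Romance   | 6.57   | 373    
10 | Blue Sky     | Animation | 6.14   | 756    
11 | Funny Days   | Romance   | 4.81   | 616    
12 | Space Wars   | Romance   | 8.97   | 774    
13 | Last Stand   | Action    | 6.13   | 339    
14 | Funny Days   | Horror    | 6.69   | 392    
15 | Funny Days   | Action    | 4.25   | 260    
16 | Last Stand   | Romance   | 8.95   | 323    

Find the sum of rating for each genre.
SELECT genre, SUM(rating) as result
FROM movies
GROUP BY genre

Result:
  Action: 10.38
  Animation: 19.80
  Horror: 33.99
  Romance: 44.13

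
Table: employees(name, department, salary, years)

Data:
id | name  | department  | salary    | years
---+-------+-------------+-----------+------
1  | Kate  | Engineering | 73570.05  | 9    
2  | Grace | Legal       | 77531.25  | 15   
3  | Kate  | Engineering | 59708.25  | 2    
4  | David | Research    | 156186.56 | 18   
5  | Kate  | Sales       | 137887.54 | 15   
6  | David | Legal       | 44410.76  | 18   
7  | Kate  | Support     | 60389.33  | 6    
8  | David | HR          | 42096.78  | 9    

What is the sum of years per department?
SELECT department, SUM(years) as result
FROM employees
GROUP BY department

Result:
  Engineering: 11
  HR: 9
  Legal: 33
  Research: 18
  Sales: 15
  Support: 6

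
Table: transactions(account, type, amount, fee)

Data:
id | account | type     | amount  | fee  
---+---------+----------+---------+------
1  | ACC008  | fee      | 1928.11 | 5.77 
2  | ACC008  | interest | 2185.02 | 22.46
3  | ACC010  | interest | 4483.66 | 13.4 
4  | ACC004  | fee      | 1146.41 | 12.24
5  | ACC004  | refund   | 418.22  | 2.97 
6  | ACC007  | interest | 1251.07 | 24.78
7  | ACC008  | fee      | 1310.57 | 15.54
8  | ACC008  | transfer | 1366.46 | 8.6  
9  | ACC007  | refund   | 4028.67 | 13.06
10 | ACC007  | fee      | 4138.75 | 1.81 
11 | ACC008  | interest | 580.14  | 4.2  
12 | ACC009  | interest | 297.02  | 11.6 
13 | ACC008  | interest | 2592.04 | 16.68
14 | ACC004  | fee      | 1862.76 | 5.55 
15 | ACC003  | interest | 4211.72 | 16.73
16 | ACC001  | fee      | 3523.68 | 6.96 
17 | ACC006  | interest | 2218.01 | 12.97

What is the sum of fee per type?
SELECT type, SUM(fee) as result
FROM transactions
GROUP BY type

Result:
  fee: 47.87
  interest: 122.82
  refund: 16.03
  transfer: 8.60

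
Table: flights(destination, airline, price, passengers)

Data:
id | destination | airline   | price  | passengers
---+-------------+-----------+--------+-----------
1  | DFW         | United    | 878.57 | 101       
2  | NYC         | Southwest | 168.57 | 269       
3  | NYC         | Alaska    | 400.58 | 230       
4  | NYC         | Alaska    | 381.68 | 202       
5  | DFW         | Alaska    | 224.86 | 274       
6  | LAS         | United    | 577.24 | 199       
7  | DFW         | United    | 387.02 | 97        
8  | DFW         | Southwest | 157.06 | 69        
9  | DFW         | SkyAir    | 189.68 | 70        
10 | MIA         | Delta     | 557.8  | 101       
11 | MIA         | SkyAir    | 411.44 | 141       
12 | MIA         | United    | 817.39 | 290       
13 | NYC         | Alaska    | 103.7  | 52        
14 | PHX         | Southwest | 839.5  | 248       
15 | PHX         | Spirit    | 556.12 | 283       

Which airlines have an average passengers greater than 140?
SELECT airline, AVG(passengers)
FROM flights
GROUP BY airline
HAVING AVG(passengers) > 140

Result:
  Alaska: avg=189.50
  Southwest: avg=195.33
  Spirit: avg=283.00
  United: avg=171.75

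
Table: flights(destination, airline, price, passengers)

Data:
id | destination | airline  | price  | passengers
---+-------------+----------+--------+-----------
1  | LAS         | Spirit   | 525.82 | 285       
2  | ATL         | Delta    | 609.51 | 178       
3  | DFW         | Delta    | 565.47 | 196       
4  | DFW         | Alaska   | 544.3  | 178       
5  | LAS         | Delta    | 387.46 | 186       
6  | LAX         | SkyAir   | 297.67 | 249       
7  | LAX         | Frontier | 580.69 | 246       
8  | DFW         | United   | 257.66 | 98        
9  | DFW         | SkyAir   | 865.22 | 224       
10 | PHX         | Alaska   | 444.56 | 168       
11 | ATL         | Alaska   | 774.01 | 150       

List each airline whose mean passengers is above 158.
SELECT airline, AVG(passengers)
FROM flights
GROUP BY airline
HAVING AVG(passengers) > 158

Result:
  Alaska: avg=165.33
  Delta: avg=186.67
  Frontier: avg=246.00
  SkyAir: avg=236.50
  Spirit: avg=285.00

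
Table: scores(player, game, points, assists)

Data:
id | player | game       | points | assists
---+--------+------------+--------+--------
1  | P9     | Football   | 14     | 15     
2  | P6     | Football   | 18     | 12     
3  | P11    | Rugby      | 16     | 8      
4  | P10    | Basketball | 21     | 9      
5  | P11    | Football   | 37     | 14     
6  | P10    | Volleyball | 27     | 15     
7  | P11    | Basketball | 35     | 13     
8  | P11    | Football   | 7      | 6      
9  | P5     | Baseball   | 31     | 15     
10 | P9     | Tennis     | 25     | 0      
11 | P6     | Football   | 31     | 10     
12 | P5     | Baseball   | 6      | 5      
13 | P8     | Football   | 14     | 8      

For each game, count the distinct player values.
SELECT game, COUNT(DISTINCT player)
FROM scores
GROUP BY game

Result:
  Baseball: 1 distinct
  Basketball: 2 distinct
  Football: 4 distinct
  Rugby: 1 distinct
  Tennis: 1 distinct
  Volleyball: 1 distinct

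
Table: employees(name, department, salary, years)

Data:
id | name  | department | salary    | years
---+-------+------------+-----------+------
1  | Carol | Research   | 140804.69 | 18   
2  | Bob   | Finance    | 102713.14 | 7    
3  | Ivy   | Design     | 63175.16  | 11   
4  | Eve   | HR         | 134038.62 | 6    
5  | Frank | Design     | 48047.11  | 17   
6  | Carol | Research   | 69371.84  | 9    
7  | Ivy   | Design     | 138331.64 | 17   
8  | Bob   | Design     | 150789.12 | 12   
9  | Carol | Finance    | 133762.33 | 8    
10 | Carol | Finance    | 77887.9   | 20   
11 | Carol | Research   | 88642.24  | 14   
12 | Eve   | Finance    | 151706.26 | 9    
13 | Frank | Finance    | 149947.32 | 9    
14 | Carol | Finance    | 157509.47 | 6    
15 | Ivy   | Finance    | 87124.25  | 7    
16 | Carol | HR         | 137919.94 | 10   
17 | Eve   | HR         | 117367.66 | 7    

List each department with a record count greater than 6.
SELECT department, COUNT(*) as cnt
FROM employees
GROUP BY department
HAVING COUNT(*) > 6

Result:
  Finance: 7

Note: HAVING filters groups after aggregation, WHERE filters rows before.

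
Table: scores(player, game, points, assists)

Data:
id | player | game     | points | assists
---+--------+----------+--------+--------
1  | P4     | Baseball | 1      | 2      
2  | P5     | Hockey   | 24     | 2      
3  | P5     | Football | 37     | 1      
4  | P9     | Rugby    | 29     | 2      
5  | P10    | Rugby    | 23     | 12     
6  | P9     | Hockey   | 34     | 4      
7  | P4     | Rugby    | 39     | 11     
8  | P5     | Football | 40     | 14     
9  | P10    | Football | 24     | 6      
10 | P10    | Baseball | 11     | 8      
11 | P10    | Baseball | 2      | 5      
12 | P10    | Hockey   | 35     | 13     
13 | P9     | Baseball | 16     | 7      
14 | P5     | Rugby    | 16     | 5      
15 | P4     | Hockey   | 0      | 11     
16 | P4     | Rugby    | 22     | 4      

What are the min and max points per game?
SELECT game, MIN(points), MAX(points)
FROM scores
GROUP BY game

Result:
  Baseball: min=1, max=16
  Football: min=24, max=40
  Hockey: min=0, max=35
  Rugby: min=16, max=39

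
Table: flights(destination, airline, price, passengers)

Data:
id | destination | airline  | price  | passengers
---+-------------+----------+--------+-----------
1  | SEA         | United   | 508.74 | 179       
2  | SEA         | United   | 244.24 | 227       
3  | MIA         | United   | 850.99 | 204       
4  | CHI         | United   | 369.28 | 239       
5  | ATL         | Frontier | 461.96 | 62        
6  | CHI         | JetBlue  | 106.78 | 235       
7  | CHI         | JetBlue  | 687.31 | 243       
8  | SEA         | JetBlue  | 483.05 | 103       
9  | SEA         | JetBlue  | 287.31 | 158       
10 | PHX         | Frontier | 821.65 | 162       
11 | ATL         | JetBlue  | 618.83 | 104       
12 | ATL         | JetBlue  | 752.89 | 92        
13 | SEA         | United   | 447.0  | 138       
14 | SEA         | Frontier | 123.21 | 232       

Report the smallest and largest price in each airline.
SELECT airline, MIN(price), MAX(price)
FROM flights
GROUP BY airline

Result:
  Frontier: min=123.21, max=821.65
  JetBlue: min=106.78, max=752.89
  United: min=244.24, max=850.99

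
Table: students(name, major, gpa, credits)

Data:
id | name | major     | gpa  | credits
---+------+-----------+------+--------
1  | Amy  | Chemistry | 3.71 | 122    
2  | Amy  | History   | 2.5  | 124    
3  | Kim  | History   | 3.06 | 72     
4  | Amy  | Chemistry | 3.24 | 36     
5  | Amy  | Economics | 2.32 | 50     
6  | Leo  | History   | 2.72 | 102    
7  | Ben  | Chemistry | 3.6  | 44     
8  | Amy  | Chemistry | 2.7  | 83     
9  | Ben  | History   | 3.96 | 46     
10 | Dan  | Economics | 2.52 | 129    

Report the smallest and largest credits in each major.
SELECT major, MIN(credits), MAX(credits)
FROM students
GROUP BY major

Result:
  Chemistry: min=36, max=122
  Economics: min=50, max=129
  History: min=46, max=124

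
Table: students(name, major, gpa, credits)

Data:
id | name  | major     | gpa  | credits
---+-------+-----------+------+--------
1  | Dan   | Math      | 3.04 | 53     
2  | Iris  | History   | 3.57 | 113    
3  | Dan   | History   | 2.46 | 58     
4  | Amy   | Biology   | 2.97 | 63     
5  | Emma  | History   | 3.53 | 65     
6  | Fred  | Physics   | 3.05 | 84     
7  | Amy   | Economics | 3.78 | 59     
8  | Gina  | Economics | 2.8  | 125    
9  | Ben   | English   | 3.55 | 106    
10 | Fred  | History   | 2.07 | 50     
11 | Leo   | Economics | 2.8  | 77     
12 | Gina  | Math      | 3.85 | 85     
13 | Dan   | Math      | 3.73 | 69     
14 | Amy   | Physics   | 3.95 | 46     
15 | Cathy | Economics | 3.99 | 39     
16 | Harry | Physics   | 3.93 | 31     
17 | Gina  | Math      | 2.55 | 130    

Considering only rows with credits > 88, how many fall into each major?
SELECT major, COUNT(*)
FROM students
WHERE credits > 88
GROUP BY major

Note: WHERE filters rows before grouping.

Result:
  Economics: 1
  English: 1
  History: 1
  Math: 1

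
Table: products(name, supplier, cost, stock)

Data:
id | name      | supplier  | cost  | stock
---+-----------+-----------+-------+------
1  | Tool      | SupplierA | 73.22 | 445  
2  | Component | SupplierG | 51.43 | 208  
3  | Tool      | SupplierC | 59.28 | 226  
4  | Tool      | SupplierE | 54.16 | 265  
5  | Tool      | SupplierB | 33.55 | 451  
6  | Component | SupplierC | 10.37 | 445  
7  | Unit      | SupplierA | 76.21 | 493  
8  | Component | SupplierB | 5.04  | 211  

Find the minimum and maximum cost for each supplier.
SELECT supplier, MIN(cost), MAX(cost)
FROM products
GROUP BY supplier

Result:
  SupplierA: min=73.22, max=76.21
  SupplierB: min=5.04, max=33.55
  SupplierC: min=10.37, max=59.28
  SupplierE: min=54.16, max=54.16
  SupplierG: min=51.43, max=51.43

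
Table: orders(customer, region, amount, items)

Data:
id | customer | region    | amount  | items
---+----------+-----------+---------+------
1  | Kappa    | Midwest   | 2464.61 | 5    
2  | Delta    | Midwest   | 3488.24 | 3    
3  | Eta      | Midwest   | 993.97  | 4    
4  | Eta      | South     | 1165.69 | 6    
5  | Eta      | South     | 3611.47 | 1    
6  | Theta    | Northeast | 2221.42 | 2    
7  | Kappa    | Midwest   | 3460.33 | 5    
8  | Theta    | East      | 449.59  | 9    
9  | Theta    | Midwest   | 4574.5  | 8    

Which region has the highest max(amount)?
SELECT region, MAX(amount) as val
FROM orders
GROUP BY region
ORDER BY val DESC
LIMIT 1

Result: Midwest with max(amount) = 4574.50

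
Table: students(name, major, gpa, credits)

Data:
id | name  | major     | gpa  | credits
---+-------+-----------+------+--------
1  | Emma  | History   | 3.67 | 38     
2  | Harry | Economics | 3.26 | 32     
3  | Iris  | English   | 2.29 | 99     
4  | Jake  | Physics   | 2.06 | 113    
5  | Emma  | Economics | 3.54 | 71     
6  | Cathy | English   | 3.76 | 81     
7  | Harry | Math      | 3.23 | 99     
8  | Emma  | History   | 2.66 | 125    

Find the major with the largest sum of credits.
SELECT major, SUM(credits) as val
FROM students
GROUP BY major
ORDER BY val DESC
LIMIT 1

Result: English with sum(credits) = 180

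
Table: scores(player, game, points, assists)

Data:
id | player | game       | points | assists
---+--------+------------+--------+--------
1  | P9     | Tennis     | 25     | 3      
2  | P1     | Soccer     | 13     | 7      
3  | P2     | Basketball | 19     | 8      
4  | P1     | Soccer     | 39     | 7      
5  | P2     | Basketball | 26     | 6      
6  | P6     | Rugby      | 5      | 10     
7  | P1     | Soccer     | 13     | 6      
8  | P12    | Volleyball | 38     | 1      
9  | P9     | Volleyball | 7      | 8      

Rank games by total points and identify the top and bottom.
SELECT game, SUM(points)
FROM scores
GROUP BY game
ORDER BY SUM(points)

All groups:
  Rugby: 5
  Tennis: 25
  Basketball: 45
  Volleyball: 45
  Soccer: 65

Highest: Soccer (65)
Lowest: Rugby (5)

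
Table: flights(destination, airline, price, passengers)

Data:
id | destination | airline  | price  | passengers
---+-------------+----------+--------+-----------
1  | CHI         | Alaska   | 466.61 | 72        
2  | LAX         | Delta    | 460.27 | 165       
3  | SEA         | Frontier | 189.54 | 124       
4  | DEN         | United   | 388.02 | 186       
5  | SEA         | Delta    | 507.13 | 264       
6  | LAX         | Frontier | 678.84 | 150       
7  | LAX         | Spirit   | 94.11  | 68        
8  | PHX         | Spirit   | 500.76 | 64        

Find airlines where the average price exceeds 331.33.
SELECT airline, AVG(price)
FROM flights
GROUP BY airline
HAVING AVG(price) > 331.33

Result:
  Alaska: avg=466.61
  Delta: avg=483.70
  Frontier: avg=434.19
  United: avg=388.02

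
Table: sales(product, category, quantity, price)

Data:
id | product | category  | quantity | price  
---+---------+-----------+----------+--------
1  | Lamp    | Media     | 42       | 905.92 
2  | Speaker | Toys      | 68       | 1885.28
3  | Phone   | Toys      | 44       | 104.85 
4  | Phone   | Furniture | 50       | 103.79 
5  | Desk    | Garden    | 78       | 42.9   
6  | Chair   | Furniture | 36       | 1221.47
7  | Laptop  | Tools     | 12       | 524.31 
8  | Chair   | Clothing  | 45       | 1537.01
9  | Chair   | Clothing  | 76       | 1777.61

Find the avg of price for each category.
SELECT category, AVG(price) as result
FROM sales
GROUP BY category

Result:
  Clothing: 1657.31
  Furniture: 662.63
  Garden: 42.90
  Media: 905.92
  Tools: 524.31
  Toys: 995.07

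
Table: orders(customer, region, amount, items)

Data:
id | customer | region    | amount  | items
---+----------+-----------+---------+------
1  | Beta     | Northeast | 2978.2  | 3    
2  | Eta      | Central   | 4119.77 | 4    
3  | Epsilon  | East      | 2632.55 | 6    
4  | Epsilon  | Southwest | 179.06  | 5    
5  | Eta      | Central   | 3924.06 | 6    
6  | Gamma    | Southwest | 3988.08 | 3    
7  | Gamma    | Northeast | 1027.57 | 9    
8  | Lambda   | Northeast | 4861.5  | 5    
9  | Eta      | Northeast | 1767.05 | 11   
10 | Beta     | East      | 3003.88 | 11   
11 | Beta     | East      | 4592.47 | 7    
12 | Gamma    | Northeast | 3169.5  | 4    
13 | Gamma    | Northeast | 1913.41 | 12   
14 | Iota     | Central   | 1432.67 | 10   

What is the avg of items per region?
SELECT region, AVG(items) as result
FROM orders
GROUP BY region

Result:
  Central: 6.67
  East: 8.00
  Northeast: 7.33
  Southwest: 4.00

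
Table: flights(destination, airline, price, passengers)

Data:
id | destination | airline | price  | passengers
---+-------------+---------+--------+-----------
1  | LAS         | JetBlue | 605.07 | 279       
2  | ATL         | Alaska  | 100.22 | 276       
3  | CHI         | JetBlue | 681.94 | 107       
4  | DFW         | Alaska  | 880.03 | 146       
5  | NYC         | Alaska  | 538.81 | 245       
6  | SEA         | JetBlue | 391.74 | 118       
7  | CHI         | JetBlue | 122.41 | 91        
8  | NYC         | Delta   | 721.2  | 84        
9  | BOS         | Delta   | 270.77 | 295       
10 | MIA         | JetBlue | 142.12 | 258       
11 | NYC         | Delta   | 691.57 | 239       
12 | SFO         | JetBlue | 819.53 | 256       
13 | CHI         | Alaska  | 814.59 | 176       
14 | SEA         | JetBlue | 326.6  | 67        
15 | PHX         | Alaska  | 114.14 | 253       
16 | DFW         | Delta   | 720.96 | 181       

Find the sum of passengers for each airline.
SELECT airline, SUM(passengers) as result
FROM flights
GROUP BY airline

Result:
  Alaska: 1096
  Delta: 799
  JetBlue: 1176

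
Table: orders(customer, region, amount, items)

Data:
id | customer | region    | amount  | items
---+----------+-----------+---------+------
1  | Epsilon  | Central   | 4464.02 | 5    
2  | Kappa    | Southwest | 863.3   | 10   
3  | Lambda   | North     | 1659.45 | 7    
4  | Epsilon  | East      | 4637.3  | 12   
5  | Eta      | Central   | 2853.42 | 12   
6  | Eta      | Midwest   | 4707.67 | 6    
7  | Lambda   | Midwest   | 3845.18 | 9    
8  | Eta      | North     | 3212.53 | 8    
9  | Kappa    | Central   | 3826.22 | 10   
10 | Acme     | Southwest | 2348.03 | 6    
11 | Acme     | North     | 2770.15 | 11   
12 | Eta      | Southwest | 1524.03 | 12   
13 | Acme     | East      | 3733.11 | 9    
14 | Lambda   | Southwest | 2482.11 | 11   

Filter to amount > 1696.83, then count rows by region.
SELECT region, COUNT(*)
FROM orders
WHERE amount > 1696.83
GROUP BY region

Note: WHERE filters rows before grouping.

Result:
  Central: 3
  East: 2
  Midwest: 2
  North: 2
  Southwest: 2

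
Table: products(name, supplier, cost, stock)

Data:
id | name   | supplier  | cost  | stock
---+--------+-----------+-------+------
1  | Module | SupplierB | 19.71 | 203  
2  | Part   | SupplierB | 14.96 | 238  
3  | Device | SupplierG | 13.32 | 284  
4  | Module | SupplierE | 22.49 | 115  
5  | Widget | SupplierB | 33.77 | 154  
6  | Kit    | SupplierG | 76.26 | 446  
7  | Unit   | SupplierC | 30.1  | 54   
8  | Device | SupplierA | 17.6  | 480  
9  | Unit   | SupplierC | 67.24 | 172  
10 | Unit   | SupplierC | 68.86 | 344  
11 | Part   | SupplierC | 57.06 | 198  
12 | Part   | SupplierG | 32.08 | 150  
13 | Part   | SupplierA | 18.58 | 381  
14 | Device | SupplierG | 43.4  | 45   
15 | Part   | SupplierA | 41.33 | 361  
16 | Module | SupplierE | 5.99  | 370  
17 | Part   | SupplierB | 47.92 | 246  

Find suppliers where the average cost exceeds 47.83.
SELECT supplier, AVG(cost)
FROM products
GROUP BY supplier
HAVING AVG(cost) > 47.83

Result:
  SupplierC: avg=55.82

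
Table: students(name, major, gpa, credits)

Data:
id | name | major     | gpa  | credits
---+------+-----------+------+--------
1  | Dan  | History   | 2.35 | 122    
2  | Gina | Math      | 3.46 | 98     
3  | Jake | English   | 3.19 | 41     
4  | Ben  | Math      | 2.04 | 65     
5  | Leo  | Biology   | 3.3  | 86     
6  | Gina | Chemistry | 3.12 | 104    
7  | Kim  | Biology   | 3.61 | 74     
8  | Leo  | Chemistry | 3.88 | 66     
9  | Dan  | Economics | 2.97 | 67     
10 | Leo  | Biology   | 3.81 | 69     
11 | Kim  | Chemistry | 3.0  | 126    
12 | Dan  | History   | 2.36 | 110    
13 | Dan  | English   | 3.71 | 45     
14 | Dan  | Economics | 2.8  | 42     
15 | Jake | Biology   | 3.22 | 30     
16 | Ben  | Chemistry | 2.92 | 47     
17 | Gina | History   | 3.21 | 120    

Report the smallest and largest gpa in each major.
SELECT major, MIN(gpa), MAX(gpa)
FROM students
GROUP BY major

Result:
  Biology: min=3.22, max=3.81
  Chemistry: min=2.92, max=3.88
  Economics: min=2.80, max=2.97
  English: min=3.19, max=3.71
  History: min=2.35, max=3.21
  Math: min=2.04, max=3.46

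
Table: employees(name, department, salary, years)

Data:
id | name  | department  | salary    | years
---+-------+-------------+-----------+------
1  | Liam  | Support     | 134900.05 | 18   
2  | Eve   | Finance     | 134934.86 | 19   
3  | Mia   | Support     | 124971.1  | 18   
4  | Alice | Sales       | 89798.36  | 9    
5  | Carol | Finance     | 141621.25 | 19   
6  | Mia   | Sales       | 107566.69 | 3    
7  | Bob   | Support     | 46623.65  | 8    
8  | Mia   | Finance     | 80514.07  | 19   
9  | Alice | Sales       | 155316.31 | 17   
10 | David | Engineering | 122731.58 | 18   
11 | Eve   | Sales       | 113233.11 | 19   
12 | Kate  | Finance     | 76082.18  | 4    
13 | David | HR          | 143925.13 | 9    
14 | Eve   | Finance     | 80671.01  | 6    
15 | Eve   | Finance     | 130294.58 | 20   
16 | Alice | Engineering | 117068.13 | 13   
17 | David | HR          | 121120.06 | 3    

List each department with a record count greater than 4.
SELECT department, COUNT(*) as cnt
FROM employees
GROUP BY department
HAVING COUNT(*) > 4

Result:
  Finance: 6

Note: HAVING filters groups after aggregation, WHERE filters rows before.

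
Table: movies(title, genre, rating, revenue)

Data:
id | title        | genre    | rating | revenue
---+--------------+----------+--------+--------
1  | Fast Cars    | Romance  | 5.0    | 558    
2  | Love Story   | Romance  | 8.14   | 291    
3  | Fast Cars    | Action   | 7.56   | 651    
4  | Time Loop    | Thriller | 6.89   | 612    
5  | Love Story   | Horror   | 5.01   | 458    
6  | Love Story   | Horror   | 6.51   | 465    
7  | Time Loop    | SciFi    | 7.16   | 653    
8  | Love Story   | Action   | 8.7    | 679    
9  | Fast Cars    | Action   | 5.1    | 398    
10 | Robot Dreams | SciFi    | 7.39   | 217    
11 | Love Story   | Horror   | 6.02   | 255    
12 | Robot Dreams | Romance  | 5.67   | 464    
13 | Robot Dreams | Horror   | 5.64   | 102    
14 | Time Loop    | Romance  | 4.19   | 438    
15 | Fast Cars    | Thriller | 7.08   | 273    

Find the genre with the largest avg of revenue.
SELECT genre, AVG(revenue) as val
FROM movies
GROUP BY genre
ORDER BY val DESC
LIMIT 1

Result: Action with avg(revenue) = 576.00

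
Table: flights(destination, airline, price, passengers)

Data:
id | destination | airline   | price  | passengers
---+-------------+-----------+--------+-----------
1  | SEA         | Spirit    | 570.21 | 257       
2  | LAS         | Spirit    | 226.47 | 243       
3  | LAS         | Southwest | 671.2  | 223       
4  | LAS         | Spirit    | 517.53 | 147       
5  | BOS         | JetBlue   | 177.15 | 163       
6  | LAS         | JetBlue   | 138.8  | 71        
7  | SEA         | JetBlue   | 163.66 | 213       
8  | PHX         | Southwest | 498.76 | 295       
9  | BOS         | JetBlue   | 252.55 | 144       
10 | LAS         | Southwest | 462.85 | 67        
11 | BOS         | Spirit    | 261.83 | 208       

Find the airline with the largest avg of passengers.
SELECT airline, AVG(passengers) as val
FROM flights
GROUP BY airline
ORDER BY val DESC
LIMIT 1

Result: Spirit with avg(passengers) = 213.75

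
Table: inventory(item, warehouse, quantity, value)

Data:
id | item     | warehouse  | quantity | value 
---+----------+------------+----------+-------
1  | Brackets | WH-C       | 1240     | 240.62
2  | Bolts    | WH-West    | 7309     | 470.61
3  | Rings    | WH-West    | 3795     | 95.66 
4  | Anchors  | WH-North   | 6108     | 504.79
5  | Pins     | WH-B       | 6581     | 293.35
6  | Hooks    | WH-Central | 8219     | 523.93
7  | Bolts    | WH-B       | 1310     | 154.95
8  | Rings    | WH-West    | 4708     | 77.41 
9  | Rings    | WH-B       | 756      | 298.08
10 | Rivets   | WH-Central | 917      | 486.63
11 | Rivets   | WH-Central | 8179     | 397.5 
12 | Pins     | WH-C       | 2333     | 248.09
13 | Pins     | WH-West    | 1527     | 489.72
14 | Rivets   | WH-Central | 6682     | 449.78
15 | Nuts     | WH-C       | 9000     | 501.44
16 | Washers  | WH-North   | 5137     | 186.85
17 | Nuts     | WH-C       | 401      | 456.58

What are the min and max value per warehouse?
SELECT warehouse, MIN(value), MAX(value)
FROM inventory
GROUP BY warehouse

Result:
  WH-B: min=154.95, max=298.08
  WH-C: min=240.62, max=501.44
  WH-Central: min=397.50, max=523.93
  WH-North: min=186.85, max=504.79
  WH-West: min=77.41, max=489.72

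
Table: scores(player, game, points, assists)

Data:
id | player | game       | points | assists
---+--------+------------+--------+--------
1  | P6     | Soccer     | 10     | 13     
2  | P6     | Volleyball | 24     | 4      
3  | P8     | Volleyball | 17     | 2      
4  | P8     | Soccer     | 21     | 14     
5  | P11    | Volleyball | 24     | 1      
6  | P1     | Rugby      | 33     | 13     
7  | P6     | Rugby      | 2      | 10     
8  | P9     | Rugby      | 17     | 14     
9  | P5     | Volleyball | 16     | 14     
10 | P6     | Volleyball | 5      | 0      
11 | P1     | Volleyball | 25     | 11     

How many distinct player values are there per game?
SELECT game, COUNT(DISTINCT player)
FROM scores
GROUP BY game

Result:
  Rugby: 3 distinct
  Soccer: 2 distinct
  Volleyball: 5 distinct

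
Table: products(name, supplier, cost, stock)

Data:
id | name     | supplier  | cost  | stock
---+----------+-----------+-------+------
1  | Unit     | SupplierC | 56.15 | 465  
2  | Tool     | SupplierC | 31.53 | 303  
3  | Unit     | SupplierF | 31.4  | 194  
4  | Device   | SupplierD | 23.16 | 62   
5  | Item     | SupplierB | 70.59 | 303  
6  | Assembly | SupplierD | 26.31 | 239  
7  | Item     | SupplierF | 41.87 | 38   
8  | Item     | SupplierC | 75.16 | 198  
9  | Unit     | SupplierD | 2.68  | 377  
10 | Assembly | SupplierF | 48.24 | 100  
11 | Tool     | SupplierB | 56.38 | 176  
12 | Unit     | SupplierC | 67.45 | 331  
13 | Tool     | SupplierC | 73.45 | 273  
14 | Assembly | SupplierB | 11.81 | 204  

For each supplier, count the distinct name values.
SELECT supplier, COUNT(DISTINCT name)
FROM products
GROUP BY supplier

Result:
  SupplierB: 3 distinct
  SupplierC: 3 distinct
  SupplierD: 3 distinct
  SupplierF: 3 distinct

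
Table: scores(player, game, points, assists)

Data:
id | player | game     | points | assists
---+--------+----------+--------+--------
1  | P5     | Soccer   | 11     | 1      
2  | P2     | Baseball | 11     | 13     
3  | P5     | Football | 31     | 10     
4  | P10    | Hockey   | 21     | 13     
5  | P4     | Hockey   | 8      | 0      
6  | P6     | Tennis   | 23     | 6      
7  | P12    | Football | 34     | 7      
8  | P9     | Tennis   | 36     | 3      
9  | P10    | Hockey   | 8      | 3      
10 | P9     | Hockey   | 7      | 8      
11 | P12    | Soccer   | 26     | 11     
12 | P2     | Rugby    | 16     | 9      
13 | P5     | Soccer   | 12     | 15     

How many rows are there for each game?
SELECT game, COUNT(*) as count
FROM scores
GROUP BY game

Result:
  Baseball: 1
  Football: 2
  Hockey: 4
  Rugby: 1
  Soccer: 3
  Tennis: 2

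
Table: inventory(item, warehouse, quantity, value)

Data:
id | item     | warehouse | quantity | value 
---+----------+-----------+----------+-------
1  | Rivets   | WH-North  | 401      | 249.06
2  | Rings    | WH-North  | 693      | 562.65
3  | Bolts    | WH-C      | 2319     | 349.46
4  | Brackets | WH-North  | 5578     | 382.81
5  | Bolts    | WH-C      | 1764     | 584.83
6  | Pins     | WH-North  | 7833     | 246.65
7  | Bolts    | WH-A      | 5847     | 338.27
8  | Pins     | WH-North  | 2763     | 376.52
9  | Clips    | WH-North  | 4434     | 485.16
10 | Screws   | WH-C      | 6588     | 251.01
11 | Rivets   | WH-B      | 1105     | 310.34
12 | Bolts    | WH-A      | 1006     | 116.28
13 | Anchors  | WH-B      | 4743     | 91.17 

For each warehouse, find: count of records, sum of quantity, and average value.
SELECT warehouse,
       COUNT(*) as cnt,
       SUM(quantity) as total_quantity,
       AVG(value) as avg_value
FROM inventory
GROUP BY warehouse

Result:
  WH-A: 2 records, 6853 total quantity, 227.28 avg value
  WH-B: 2 records, 5848 total quantity, 200.76 avg value
  WH-C: 3 records, 10671 total quantity, 395.10 avg value
  WH-North: 6 records, 21702 total quantity, 383.81 avg value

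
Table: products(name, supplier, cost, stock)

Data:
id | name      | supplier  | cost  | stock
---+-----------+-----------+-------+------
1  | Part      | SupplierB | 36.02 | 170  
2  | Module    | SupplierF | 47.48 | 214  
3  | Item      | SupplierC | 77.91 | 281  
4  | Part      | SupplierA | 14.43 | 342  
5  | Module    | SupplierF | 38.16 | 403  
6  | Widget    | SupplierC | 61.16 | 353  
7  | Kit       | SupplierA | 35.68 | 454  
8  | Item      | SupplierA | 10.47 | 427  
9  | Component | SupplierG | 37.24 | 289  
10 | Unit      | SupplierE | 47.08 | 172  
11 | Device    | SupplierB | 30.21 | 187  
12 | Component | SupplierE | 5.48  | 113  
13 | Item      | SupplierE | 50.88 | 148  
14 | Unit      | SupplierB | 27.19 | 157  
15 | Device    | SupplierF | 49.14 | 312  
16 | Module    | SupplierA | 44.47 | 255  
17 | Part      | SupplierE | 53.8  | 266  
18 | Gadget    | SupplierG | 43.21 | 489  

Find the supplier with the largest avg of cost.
SELECT supplier, AVG(cost) as val
FROM products
GROUP BY supplier
ORDER BY val DESC
LIMIT 1

Result: SupplierC with avg(cost) = 69.54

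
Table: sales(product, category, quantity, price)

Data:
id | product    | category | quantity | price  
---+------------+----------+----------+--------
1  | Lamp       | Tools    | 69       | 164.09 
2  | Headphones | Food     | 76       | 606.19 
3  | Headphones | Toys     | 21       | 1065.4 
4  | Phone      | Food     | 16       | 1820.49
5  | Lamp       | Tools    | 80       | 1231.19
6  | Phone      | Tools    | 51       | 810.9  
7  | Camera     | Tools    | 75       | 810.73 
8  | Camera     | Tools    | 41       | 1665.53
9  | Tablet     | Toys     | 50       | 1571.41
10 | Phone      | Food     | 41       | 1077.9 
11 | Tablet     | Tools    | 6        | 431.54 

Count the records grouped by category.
SELECT category, COUNT(*) as count
FROM sales
GROUP BY category

Result:
  Food: 3
  Tools: 6
  Toys: 2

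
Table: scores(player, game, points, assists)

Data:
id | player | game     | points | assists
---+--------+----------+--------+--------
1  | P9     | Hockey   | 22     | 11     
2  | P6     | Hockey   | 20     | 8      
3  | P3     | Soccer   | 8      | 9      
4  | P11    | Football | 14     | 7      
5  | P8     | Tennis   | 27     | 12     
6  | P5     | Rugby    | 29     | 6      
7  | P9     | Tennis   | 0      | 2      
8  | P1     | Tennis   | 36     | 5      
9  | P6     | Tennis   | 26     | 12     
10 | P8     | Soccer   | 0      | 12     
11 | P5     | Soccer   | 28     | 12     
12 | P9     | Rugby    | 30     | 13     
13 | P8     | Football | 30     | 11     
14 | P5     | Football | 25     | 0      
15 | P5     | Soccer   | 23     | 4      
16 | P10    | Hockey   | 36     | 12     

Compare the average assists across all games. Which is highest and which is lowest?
SELECT game, AVG(assists)
FROM scores
GROUP BY game
ORDER BY AVG(assists)

All groups:
  Football: 6.00
  Tennis: 7.75
  Soccer: 9.25
  Rugby: 9.50
  Hockey: 10.33

Highest: Hockey (10.33)
Lowest: Football (6.00)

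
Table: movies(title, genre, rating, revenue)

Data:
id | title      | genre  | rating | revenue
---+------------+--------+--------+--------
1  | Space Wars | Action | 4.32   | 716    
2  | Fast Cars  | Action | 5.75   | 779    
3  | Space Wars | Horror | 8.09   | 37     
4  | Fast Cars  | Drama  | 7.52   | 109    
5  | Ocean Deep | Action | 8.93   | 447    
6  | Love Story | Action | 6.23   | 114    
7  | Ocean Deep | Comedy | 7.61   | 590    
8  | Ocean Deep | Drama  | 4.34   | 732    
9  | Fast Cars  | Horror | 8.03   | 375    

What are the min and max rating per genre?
SELECT genre, MIN(rating), MAX(rating)
FROM movies
GROUP BY genre

Result:
  Action: min=4.32, max=8.93
  Comedy: min=7.61, max=7.61
  Drama: min=4.34, max=7.52
  Horror: min=8.03, max=8.09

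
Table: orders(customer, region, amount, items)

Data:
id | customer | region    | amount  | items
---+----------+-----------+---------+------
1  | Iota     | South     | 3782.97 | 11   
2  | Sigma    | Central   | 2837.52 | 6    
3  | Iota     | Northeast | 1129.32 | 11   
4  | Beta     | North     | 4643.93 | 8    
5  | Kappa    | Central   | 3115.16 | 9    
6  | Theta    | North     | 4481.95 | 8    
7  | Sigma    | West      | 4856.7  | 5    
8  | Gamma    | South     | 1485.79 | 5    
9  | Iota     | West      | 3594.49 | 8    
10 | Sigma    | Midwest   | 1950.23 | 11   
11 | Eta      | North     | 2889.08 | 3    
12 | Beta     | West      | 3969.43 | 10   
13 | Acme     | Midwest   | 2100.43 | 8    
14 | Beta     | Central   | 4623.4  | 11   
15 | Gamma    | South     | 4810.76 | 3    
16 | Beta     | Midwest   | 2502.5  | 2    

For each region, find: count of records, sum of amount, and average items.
SELECT region,
       COUNT(*) as cnt,
       SUM(amount) as total_amount,
       AVG(items) as avg_items
FROM orders
GROUP BY region

Result:
  Central: 3 records, 10576.08 total amount, 8.67 avg items
  Midwest: 3 records, 6553.16 total amount, 7.00 avg items
  North: 3 records, 12014.96 total amount, 6.33 avg items
  Northeast: 1 records, 1129.32 total amount, 11.00 avg items
  South: 3 records, 10079.52 total amount, 6.33 avg items
  West: 3 records, 12420.62 total amount, 7.67 avg items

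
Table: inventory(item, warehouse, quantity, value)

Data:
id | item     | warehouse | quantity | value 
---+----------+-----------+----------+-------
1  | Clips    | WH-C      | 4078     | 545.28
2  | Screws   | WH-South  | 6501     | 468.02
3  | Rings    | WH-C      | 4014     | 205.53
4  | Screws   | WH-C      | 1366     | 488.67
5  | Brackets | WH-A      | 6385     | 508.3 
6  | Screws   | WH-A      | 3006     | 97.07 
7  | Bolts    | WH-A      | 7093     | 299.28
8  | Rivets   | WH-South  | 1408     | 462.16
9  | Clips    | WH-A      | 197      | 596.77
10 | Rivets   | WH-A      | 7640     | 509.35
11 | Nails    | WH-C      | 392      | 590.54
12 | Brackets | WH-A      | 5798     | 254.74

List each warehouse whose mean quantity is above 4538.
SELECT warehouse, AVG(quantity)
FROM inventory
GROUP BY warehouse
HAVING AVG(quantity) > 4538

Result:
  WH-A: avg=5019.83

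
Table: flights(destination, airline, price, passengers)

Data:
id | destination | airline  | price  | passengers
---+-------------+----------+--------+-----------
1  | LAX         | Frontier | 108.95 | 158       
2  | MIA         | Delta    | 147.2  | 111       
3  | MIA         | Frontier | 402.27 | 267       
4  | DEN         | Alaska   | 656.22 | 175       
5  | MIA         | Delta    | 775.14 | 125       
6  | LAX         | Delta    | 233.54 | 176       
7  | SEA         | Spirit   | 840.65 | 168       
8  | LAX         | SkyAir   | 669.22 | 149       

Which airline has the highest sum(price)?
SELECT airline, SUM(price) as val
FROM flights
GROUP BY airline
ORDER BY val DESC
LIMIT 1

Result: Delta with sum(price) = 1155.88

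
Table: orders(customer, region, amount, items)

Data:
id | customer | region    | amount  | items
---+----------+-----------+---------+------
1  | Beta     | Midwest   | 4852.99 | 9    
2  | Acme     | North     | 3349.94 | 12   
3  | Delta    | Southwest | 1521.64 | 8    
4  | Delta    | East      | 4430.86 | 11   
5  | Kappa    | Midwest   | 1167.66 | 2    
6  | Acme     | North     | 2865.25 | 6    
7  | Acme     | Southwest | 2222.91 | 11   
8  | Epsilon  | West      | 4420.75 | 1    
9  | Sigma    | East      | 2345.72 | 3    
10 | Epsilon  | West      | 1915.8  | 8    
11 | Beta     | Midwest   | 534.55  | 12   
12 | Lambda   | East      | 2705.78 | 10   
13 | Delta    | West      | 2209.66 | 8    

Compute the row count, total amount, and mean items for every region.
SELECT region,
       COUNT(*) as cnt,
       SUM(amount) as total_amount,
       AVG(items) as avg_items
FROM orders
GROUP BY region

Result:
  East: 3 records, 9482.36 total amount, 8.00 avg items
  Midwest: 3 records, 6555.20 total amount, 7.67 avg items
  North: 2 records, 6215.19 total amount, 9.00 avg items
  Southwest: 2 records, 3744.55 total amount, 9.50 avg items
  West: 3 records, 8546.21 total amount, 5.67 avg items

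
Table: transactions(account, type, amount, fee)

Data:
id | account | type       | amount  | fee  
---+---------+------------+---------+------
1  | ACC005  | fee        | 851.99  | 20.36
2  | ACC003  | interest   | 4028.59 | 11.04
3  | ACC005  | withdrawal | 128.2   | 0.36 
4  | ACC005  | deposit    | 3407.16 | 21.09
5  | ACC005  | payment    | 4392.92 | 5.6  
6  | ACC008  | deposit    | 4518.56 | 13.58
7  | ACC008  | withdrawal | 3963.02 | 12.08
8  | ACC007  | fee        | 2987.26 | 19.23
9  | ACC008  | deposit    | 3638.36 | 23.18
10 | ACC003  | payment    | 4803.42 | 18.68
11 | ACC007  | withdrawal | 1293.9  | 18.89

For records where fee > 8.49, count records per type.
SELECT type, COUNT(*)
FROM transactions
WHERE fee > 8.49
GROUP BY type

Note: WHERE filters rows before grouping.

Result:
  deposit: 3
  fee: 2
  interest: 1
  payment: 1
  withdrawal: 2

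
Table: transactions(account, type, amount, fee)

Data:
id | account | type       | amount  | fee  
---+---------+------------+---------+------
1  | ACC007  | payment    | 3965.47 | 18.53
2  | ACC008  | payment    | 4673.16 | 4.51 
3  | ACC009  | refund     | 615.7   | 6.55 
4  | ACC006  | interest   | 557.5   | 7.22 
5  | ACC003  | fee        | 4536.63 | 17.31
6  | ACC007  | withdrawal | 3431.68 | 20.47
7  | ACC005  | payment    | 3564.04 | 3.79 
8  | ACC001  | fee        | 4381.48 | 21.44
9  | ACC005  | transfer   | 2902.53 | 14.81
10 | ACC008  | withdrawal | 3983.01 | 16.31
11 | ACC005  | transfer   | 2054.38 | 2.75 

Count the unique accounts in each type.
SELECT type, COUNT(DISTINCT account)
FROM transactions
GROUP BY type

Result:
  fee: 2 distinct
  interest: 1 distinct
  payment: 3 distinct
  refund: 1 distinct
  transfer: 1 distinct
  withdrawal: 2 distinct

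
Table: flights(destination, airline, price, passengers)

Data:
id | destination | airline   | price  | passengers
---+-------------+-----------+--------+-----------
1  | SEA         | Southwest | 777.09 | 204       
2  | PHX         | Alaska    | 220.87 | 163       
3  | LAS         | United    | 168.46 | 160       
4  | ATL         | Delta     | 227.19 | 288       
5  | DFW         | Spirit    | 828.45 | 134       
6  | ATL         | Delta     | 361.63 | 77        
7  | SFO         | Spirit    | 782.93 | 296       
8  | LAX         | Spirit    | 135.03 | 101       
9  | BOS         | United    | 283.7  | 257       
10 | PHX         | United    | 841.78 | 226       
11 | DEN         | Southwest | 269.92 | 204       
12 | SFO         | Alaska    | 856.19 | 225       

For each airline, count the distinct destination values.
SELECT airline, COUNT(DISTINCT destination)
FROM flights
GROUP BY airline

Result:
  Alaska: 2 distinct
  Delta: 1 distinct
  Southwest: 2 distinct
  Spirit: 3 distinct
  United: 3 distinct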